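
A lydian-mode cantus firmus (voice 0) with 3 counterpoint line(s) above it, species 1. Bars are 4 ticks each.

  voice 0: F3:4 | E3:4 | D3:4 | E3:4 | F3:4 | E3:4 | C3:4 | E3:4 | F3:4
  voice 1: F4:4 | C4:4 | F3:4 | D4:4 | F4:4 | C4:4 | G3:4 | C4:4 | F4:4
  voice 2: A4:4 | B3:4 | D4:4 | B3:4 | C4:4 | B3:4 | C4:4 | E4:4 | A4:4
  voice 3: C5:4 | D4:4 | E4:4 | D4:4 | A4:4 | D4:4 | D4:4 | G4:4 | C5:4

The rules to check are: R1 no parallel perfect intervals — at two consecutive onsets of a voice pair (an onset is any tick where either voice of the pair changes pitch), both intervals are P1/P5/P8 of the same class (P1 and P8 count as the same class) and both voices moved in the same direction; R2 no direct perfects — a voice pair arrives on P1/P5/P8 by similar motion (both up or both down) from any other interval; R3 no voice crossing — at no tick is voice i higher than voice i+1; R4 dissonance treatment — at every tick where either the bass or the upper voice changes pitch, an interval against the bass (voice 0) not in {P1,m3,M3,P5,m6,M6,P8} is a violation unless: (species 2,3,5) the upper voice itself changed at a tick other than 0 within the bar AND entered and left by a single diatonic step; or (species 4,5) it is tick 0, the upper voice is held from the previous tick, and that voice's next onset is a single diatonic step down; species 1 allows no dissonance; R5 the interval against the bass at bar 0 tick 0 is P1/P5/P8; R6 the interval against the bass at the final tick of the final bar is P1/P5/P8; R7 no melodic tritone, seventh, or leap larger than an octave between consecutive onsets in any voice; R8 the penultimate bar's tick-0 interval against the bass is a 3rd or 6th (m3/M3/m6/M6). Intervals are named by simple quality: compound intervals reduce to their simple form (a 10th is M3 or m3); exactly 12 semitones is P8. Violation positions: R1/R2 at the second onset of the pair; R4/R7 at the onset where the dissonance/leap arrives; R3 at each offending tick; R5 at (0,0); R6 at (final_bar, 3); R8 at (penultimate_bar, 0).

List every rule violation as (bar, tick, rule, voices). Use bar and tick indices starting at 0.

bar 0: v0=F3 v1=F4 v2=A4 v3=C5 downbeat P5
bar 1: v0=E3 v1=C4 v2=B3 v3=D4 downbeat m7
bar 2: v0=D3 v1=F3 v2=D4 v3=E4 downbeat M2
bar 3: v0=E3 v1=D4 v2=B3 v3=D4 downbeat m7
bar 4: v0=F3 v1=F4 v2=C4 v3=A4 downbeat M3
bar 5: v0=E3 v1=C4 v2=B3 v3=D4 downbeat m7
bar 6: v0=C3 v1=G3 v2=C4 v3=D4 downbeat M2
bar 7: v0=E3 v1=C4 v2=E4 v3=G4 downbeat m3
bar 8: v0=F3 v1=F4 v2=A4 v3=C5 downbeat P5
  -> R5 @ bar 0 tick 0 v(0, 2): opens on M3
  -> R2 @ bar 1 tick 0 v(0, 2): F3/A4 M3 -> E3/B3 P5 similar
  -> R3 @ bar 1 tick 0 v(1, 2): C4 above B3
  -> R4 @ bar 1 tick 0 v(0, 3): E3/D4 m7 untreated
  -> R7 @ bar 1 tick 0 v(2,): A4->B3 leap 10st
  -> R7 @ bar 1 tick 0 v(3,): C5->D4 leap 10st
  -> R3 @ bar 1 tick 1 v(1, 2): C4 above B3
  -> R3 @ bar 1 tick 2 v(1, 2): C4 above B3
  -> R3 @ bar 1 tick 3 v(1, 2): C4 above B3
  -> R4 @ bar 2 tick 0 v(0, 3): D3/E4 M2 untreated
  -> R3 @ bar 3 tick 0 v(1, 2): D4 above B3
  -> R4 @ bar 3 tick 0 v(0, 1): E3/D4 m7 untreated
  -> R4 @ bar 3 tick 0 v(0, 3): E3/D4 m7 untreated
  -> R3 @ bar 3 tick 1 v(1, 2): D4 above B3
  -> R3 @ bar 3 tick 2 v(1, 2): D4 above B3
  -> R3 @ bar 3 tick 3 v(1, 2): D4 above B3
  -> R1 @ bar 4 tick 0 v(0, 2): E3/B3 P5 -> F3/C4 P5 similar
  -> R2 @ bar 4 tick 0 v(0, 1): E3/D4 m7 -> F3/F4 P8 similar
  -> R3 @ bar 4 tick 0 v(1, 2): F4 above C4
  -> R3 @ bar 4 tick 1 v(1, 2): F4 above C4
  -> R3 @ bar 4 tick 2 v(1, 2): F4 above C4
  -> R3 @ bar 4 tick 3 v(1, 2): F4 above C4
  -> R1 @ bar 5 tick 0 v(0, 2): F3/C4 P5 -> E3/B3 P5 similar
  -> R3 @ bar 5 tick 0 v(1, 2): C4 above B3
  -> R4 @ bar 5 tick 0 v(0, 3): E3/D4 m7 untreated
  -> R3 @ bar 5 tick 1 v(1, 2): C4 above B3
  -> R3 @ bar 5 tick 2 v(1, 2): C4 above B3
  -> R3 @ bar 5 tick 3 v(1, 2): C4 above B3
  -> R2 @ bar 6 tick 0 v(0, 1): E3/C4 m6 -> C3/G3 P5 similar
  -> R4 @ bar 6 tick 0 v(0, 3): C3/D4 M2 untreated
  -> R1 @ bar 7 tick 0 v(0, 2): C3/C4 P8 -> E3/E4 P8 similar
  -> R1 @ bar 7 tick 0 v(1, 3): G3/D4 P5 -> C4/G4 P5 similar
  -> R8 @ bar 7 tick 0 v(0, 2): penult P8 not 3rd/6th
  -> R1 @ bar 8 tick 0 v(1, 3): C4/G4 P5 -> F4/C5 P5 similar
  -> R2 @ bar 8 tick 0 v(0, 1): E3/C4 m6 -> F3/F4 P8 similar
  -> R2 @ bar 8 tick 0 v(0, 3): E3/G4 m3 -> F3/C5 P5 similar
  -> R6 @ bar 8 tick 3 v(0, 2): closes on M3

(0, 0, R5, (0, 2))
(1, 0, R2, (0, 2))
(1, 0, R3, (1, 2))
(1, 0, R4, (0, 3))
(1, 0, R7, (2,))
(1, 0, R7, (3,))
(1, 1, R3, (1, 2))
(1, 2, R3, (1, 2))
(1, 3, R3, (1, 2))
(2, 0, R4, (0, 3))
(3, 0, R3, (1, 2))
(3, 0, R4, (0, 1))
(3, 0, R4, (0, 3))
(3, 1, R3, (1, 2))
(3, 2, R3, (1, 2))
(3, 3, R3, (1, 2))
(4, 0, R1, (0, 2))
(4, 0, R2, (0, 1))
(4, 0, R3, (1, 2))
(4, 1, R3, (1, 2))
(4, 2, R3, (1, 2))
(4, 3, R3, (1, 2))
(5, 0, R1, (0, 2))
(5, 0, R3, (1, 2))
(5, 0, R4, (0, 3))
(5, 1, R3, (1, 2))
(5, 2, R3, (1, 2))
(5, 3, R3, (1, 2))
(6, 0, R2, (0, 1))
(6, 0, R4, (0, 3))
(7, 0, R1, (0, 2))
(7, 0, R1, (1, 3))
(7, 0, R8, (0, 2))
(8, 0, R1, (1, 3))
(8, 0, R2, (0, 1))
(8, 0, R2, (0, 3))
(8, 3, R6, (0, 2))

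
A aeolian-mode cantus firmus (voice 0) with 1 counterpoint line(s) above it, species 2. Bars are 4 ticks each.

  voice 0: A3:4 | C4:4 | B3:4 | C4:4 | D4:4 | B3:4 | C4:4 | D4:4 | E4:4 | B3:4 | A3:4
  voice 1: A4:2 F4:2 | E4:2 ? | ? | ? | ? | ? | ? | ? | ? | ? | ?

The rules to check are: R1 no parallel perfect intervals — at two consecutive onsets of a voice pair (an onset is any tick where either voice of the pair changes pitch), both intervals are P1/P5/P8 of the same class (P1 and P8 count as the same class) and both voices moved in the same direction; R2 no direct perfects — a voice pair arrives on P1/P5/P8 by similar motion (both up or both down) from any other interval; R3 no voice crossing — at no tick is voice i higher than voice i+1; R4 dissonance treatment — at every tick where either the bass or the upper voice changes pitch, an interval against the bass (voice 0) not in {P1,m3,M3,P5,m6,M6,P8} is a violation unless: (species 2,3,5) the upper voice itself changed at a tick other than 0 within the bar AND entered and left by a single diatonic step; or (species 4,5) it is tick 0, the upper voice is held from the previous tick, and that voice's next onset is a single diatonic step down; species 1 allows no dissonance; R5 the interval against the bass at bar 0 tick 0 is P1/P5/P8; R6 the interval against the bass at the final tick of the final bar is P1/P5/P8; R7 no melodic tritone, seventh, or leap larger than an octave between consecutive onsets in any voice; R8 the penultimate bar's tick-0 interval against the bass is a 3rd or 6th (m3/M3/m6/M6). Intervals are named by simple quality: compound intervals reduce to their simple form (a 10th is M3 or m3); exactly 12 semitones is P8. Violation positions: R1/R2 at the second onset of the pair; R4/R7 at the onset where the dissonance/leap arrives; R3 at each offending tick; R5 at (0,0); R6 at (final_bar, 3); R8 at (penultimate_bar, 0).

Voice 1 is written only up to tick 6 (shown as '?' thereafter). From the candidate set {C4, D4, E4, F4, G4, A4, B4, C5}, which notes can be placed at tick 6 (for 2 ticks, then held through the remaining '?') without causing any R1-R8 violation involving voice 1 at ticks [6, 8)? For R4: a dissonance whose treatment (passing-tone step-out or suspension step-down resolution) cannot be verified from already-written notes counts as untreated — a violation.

{A4, C4, C5, E4, G4}

C4: legal
D4: violates R4
E4: legal
F4: violates R4
G4: legal
A4: legal
B4: violates R4
C5: legal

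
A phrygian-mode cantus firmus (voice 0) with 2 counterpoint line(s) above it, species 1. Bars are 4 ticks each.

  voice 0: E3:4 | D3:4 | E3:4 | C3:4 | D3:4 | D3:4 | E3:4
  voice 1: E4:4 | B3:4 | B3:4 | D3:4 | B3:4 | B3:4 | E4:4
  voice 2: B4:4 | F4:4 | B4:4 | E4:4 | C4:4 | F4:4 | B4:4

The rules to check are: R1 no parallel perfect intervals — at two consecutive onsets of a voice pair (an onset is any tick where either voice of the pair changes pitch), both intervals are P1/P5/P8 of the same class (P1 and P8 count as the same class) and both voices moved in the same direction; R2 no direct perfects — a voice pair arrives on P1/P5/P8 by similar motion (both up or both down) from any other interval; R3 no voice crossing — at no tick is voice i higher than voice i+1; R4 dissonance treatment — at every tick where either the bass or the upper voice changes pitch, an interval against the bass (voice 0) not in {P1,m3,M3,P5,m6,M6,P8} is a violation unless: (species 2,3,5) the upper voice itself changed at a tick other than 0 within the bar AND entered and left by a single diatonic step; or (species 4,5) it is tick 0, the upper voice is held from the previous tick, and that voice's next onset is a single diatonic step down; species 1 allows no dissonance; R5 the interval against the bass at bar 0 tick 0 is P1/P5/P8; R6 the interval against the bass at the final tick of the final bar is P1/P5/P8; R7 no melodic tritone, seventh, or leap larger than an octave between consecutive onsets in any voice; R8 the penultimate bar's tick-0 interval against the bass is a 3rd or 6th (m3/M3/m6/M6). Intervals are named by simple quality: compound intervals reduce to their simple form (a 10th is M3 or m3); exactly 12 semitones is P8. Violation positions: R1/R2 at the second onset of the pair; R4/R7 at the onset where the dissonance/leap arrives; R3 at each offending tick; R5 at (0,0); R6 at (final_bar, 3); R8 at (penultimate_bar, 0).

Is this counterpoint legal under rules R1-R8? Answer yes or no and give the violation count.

No (9 violations)

bar 0: v0=E3 v1=E4 v2=B4 (P5)
bar 1: v0=D3 v1=B3 v2=F4 (m3)
bar 2: v0=E3 v1=B3 v2=B4 (P5)
bar 3: v0=C3 v1=D3 v2=E4 (M3)
bar 4: v0=D3 v1=B3 v2=C4 (m7)
bar 5: v0=D3 v1=B3 v2=F4 (m3)
bar 6: v0=E3 v1=E4 v2=B4 (P5)
  R7 @ bar1.0: B4->F4 leap 6st
  R2 @ bar2.0: D3/F4 m3 -> E3/B4 P5 similar
  R7 @ bar2.0: F4->B4 leap 6st
  R4 @ bar3.0: C3/D3 M2 untreated
  R4 @ bar4.0: D3/C4 m7 untreated
  R2 @ bar6.0: D3/B3 M6 -> E3/E4 P8 similar
  R2 @ bar6.0: D3/F4 m3 -> E3/B4 P5 similar
  R2 @ bar6.0: B3/F4 TT -> E4/B4 P5 similar
  R7 @ bar6.0: F4->B4 leap 6st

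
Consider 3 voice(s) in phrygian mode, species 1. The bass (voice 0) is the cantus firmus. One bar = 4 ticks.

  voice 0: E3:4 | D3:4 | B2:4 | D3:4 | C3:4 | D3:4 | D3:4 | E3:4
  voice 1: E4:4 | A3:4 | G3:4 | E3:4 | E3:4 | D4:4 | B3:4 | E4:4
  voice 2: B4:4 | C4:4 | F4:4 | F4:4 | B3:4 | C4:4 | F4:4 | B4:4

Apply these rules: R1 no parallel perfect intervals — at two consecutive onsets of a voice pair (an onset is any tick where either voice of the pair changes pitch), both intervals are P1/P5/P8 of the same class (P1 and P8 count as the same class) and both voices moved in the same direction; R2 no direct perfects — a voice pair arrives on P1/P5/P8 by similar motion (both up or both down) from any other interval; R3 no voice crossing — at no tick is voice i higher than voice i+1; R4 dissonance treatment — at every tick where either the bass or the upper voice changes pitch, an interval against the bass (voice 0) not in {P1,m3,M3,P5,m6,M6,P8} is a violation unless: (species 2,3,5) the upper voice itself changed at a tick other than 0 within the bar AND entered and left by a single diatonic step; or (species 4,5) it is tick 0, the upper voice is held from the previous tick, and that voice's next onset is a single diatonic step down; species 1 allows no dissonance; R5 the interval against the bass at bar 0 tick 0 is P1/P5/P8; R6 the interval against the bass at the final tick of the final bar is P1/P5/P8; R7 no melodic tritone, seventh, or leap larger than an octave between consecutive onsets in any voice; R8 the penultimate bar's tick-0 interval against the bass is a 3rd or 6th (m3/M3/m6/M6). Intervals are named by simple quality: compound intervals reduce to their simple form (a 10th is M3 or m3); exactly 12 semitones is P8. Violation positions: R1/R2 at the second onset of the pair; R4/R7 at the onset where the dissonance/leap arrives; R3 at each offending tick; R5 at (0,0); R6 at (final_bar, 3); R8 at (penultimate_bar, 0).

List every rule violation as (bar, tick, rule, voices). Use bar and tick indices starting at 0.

(1, 0, R2, (0, 1))
(1, 0, R4, (0, 2))
(1, 0, R7, (2,))
(2, 0, R4, (0, 2))
(3, 0, R4, (0, 1))
(4, 0, R4, (0, 2))
(4, 0, R7, (2,))
(5, 0, R2, (0, 1))
(5, 0, R3, (1, 2))
(5, 0, R4, (0, 2))
(5, 0, R7, (1,))
(5, 1, R3, (1, 2))
(5, 2, R3, (1, 2))
(5, 3, R3, (1, 2))
(7, 0, R2, (0, 1))
(7, 0, R2, (0, 2))
(7, 0, R2, (1, 2))
(7, 0, R7, (2,))

bar 0: v0=E3 v1=E4 v2=B4 downbeat P5
bar 1: v0=D3 v1=A3 v2=C4 downbeat m7
bar 2: v0=B2 v1=G3 v2=F4 downbeat TT
bar 3: v0=D3 v1=E3 v2=F4 downbeat m3
bar 4: v0=C3 v1=E3 v2=B3 downbeat M7
bar 5: v0=D3 v1=D4 v2=C4 downbeat m7
bar 6: v0=D3 v1=B3 v2=F4 downbeat m3
bar 7: v0=E3 v1=E4 v2=B4 downbeat P5
  -> R2 @ bar 1 tick 0 v(0, 1): E3/E4 P8 -> D3/A3 P5 similar
  -> R4 @ bar 1 tick 0 v(0, 2): D3/C4 m7 untreated
  -> R7 @ bar 1 tick 0 v(2,): B4->C4 leap 11st
  -> R4 @ bar 2 tick 0 v(0, 2): B2/F4 TT untreated
  -> R4 @ bar 3 tick 0 v(0, 1): D3/E3 M2 untreated
  -> R4 @ bar 4 tick 0 v(0, 2): C3/B3 M7 untreated
  -> R7 @ bar 4 tick 0 v(2,): F4->B3 leap 6st
  -> R2 @ bar 5 tick 0 v(0, 1): C3/E3 M3 -> D3/D4 P8 similar
  -> R3 @ bar 5 tick 0 v(1, 2): D4 above C4
  -> R4 @ bar 5 tick 0 v(0, 2): D3/C4 m7 untreated
  -> R7 @ bar 5 tick 0 v(1,): E3->D4 leap 10st
  -> R3 @ bar 5 tick 1 v(1, 2): D4 above C4
  -> R3 @ bar 5 tick 2 v(1, 2): D4 above C4
  -> R3 @ bar 5 tick 3 v(1, 2): D4 above C4
  -> R2 @ bar 7 tick 0 v(0, 1): D3/B3 M6 -> E3/E4 P8 similar
  -> R2 @ bar 7 tick 0 v(0, 2): D3/F4 m3 -> E3/B4 P5 similar
  -> R2 @ bar 7 tick 0 v(1, 2): B3/F4 TT -> E4/B4 P5 similar
  -> R7 @ bar 7 tick 0 v(2,): F4->B4 leap 6st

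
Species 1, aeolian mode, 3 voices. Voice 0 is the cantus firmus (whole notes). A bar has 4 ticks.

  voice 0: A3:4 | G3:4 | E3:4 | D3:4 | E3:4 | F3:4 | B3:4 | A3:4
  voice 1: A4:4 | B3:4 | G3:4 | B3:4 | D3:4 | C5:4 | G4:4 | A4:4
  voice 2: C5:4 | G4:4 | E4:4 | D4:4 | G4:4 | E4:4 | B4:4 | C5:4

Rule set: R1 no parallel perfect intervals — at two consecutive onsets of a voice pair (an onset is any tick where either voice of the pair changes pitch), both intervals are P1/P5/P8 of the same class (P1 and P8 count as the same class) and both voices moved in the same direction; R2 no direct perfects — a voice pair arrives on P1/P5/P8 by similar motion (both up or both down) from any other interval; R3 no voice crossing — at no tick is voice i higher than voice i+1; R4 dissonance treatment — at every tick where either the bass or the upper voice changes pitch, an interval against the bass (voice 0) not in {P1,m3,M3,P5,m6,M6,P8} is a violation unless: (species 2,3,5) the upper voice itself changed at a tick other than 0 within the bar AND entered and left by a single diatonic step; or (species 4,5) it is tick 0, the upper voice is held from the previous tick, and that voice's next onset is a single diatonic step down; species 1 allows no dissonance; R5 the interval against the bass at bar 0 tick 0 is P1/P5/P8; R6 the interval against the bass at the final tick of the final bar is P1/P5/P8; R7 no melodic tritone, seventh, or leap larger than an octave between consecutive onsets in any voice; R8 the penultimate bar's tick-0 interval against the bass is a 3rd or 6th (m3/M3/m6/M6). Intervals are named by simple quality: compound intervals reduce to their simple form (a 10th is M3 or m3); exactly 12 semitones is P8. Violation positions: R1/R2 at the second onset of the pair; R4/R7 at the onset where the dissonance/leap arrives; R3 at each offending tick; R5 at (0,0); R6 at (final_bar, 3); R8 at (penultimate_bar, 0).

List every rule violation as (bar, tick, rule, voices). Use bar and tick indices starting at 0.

bar 0: v0=A3 v1=A4 v2=C5 downbeat m3
bar 1: v0=G3 v1=B3 v2=G4 downbeat P8
bar 2: v0=E3 v1=G3 v2=E4 downbeat P8
bar 3: v0=D3 v1=B3 v2=D4 downbeat P8
bar 4: v0=E3 v1=D3 v2=G4 downbeat m3
bar 5: v0=F3 v1=C5 v2=E4 downbeat M7
bar 6: v0=B3 v1=G4 v2=B4 downbeat P8
bar 7: v0=A3 v1=A4 v2=C5 downbeat m3
  -> R5 @ bar 0 tick 0 v(0, 2): opens on m3
  -> R2 @ bar 1 tick 0 v(0, 2): A3/C5 m3 -> G3/G4 P8 similar
  -> R7 @ bar 1 tick 0 v(1,): A4->B3 leap 10st
  -> R1 @ bar 2 tick 0 v(0, 2): G3/G4 P8 -> E3/E4 P8 similar
  -> R1 @ bar 3 tick 0 v(0, 2): E3/E4 P8 -> D3/D4 P8 similar
  -> R3 @ bar 4 tick 0 v(0, 1): E3 above D3
  -> R4 @ bar 4 tick 0 v(0, 1): E3/D3 M2 untreated
  -> R3 @ bar 4 tick 1 v(0, 1): E3 above D3
  -> R3 @ bar 4 tick 2 v(0, 1): E3 above D3
  -> R3 @ bar 4 tick 3 v(0, 1): E3 above D3
  -> R2 @ bar 5 tick 0 v(0, 1): E3/D3 M2 -> F3/C5 P5 similar
  -> R3 @ bar 5 tick 0 v(1, 2): C5 above E4
  -> R4 @ bar 5 tick 0 v(0, 2): F3/E4 M7 untreated
  -> R7 @ bar 5 tick 0 v(1,): D3->C5 leap 22st
  -> R3 @ bar 5 tick 1 v(1, 2): C5 above E4
  -> R3 @ bar 5 tick 2 v(1, 2): C5 above E4
  -> R3 @ bar 5 tick 3 v(1, 2): C5 above E4
  -> R2 @ bar 6 tick 0 v(0, 2): F3/E4 M7 -> B3/B4 P8 similar
  -> R7 @ bar 6 tick 0 v(0,): F3->B3 leap 6st
  -> R8 @ bar 6 tick 0 v(0, 2): penult P8 not 3rd/6th
  -> R6 @ bar 7 tick 3 v(0, 2): closes on m3

(0, 0, R5, (0, 2))
(1, 0, R2, (0, 2))
(1, 0, R7, (1,))
(2, 0, R1, (0, 2))
(3, 0, R1, (0, 2))
(4, 0, R3, (0, 1))
(4, 0, R4, (0, 1))
(4, 1, R3, (0, 1))
(4, 2, R3, (0, 1))
(4, 3, R3, (0, 1))
(5, 0, R2, (0, 1))
(5, 0, R3, (1, 2))
(5, 0, R4, (0, 2))
(5, 0, R7, (1,))
(5, 1, R3, (1, 2))
(5, 2, R3, (1, 2))
(5, 3, R3, (1, 2))
(6, 0, R2, (0, 2))
(6, 0, R7, (0,))
(6, 0, R8, (0, 2))
(7, 3, R6, (0, 2))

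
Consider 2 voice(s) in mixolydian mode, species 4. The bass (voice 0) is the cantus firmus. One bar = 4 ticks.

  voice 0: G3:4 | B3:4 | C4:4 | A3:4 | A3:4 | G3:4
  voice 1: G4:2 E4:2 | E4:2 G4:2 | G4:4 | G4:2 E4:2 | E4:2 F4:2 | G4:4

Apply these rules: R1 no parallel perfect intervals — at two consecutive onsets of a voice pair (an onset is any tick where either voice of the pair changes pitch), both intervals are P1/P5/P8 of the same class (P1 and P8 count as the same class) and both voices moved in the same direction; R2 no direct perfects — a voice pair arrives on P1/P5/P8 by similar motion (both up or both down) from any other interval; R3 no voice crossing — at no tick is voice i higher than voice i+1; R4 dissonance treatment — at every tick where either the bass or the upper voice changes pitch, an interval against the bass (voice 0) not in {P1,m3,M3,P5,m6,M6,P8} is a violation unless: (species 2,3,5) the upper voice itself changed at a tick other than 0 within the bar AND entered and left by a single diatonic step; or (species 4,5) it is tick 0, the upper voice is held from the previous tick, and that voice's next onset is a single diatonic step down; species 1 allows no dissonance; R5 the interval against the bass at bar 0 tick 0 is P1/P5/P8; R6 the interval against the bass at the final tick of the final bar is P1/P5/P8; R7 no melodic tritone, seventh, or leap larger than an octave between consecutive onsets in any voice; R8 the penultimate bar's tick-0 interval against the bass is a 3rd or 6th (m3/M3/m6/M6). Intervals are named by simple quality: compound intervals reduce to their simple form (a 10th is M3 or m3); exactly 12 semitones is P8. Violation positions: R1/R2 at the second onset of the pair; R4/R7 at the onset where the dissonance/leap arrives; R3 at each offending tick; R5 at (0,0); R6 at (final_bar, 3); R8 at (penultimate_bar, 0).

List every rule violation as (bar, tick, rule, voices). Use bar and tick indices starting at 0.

(1, 0, R4, (0, 1))
(3, 0, R4, (0, 1))
(4, 0, R8, (0, 1))

bar 0: v0=G3 v1=G4 downbeat P8
bar 1: v0=B3 v1=E4 downbeat P4
bar 2: v0=C4 v1=G4 downbeat P5
bar 3: v0=A3 v1=G4 downbeat m7
bar 4: v0=A3 v1=E4 downbeat P5
bar 5: v0=G3 v1=G4 downbeat P8
  -> R4 @ bar 1 tick 0 v(0, 1): B3/E4 P4 untreated
  -> R4 @ bar 3 tick 0 v(0, 1): A3/G4 m7 untreated
  -> R8 @ bar 4 tick 0 v(0, 1): penult P5 not 3rd/6th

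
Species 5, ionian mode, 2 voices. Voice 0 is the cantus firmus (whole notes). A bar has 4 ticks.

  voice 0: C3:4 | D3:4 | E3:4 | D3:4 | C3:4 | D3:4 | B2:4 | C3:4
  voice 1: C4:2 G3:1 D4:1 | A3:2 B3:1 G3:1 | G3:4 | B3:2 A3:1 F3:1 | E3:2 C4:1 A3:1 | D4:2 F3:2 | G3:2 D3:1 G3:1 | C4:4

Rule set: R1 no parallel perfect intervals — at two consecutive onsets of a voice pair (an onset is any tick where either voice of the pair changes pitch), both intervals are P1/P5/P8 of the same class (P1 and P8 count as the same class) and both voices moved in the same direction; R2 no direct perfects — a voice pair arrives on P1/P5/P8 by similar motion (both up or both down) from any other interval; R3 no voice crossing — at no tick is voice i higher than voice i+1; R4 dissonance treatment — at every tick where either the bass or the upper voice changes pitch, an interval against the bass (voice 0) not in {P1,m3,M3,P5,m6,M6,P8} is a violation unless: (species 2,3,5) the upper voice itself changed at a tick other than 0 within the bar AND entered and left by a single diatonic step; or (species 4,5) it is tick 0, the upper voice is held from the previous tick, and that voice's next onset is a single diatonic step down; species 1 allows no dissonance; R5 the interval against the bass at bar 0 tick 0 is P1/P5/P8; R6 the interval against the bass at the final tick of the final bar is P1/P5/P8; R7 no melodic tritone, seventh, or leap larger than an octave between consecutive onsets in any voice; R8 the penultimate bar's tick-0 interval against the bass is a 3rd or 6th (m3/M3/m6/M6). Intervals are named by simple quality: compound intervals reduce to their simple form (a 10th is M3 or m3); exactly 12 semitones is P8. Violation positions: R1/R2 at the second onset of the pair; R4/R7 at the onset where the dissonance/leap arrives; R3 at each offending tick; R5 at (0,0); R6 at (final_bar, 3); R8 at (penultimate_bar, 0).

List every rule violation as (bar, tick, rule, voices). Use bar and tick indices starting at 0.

(0, 3, R4, (0, 1))
(1, 3, R4, (0, 1))
(5, 0, R2, (0, 1))
(7, 0, R2, (0, 1))

bar 0: v0=C3 v1=C4 downbeat P8
bar 1: v0=D3 v1=A3 downbeat P5
bar 2: v0=E3 v1=G3 downbeat m3
bar 3: v0=D3 v1=B3 downbeat M6
bar 4: v0=C3 v1=E3 downbeat M3
bar 5: v0=D3 v1=D4 downbeat P8
bar 6: v0=B2 v1=G3 downbeat m6
bar 7: v0=C3 v1=C4 downbeat P8
  -> R4 @ bar 0 tick 3 v(0, 1): C3/D4 M2 untreated
  -> R4 @ bar 1 tick 3 v(0, 1): D3/G3 P4 untreated
  -> R2 @ bar 5 tick 0 v(0, 1): C3/A3 M6 -> D3/D4 P8 similar
  -> R2 @ bar 7 tick 0 v(0, 1): B2/G3 m6 -> C3/C4 P8 similar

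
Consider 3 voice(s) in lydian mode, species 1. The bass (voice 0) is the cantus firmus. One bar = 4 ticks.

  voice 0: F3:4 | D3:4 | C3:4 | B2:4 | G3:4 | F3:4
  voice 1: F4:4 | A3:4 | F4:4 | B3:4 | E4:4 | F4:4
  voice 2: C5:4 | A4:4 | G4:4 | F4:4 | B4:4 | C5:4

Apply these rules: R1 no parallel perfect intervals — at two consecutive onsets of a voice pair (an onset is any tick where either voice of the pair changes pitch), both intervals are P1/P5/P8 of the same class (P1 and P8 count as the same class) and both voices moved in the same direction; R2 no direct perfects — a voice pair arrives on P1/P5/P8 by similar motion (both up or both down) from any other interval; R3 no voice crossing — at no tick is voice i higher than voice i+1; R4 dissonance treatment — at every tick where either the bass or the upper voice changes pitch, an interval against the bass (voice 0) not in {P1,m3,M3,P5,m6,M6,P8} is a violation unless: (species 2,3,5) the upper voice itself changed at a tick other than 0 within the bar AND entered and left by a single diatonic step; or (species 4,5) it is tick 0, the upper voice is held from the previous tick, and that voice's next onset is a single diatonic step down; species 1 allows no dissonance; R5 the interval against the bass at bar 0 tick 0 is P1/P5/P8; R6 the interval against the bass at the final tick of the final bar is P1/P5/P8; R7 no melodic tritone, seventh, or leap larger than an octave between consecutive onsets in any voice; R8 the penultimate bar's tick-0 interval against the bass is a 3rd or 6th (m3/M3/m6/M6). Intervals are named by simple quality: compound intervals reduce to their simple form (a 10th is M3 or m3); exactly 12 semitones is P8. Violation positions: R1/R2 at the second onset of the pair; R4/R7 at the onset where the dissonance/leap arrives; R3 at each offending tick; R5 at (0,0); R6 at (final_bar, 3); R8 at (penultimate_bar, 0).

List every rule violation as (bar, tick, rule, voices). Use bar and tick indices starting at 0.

bar 0: v0=F3 v1=F4 v2=C5 downbeat P5
bar 1: v0=D3 v1=A3 v2=A4 downbeat P5
bar 2: v0=C3 v1=F4 v2=G4 downbeat P5
bar 3: v0=B2 v1=B3 v2=F4 downbeat TT
bar 4: v0=G3 v1=E4 v2=B4 downbeat M3
bar 5: v0=F3 v1=F4 v2=C5 downbeat P5
  -> R1 @ bar 1 tick 0 v(0, 2): F3/C5 P5 -> D3/A4 P5 similar
  -> R2 @ bar 1 tick 0 v(0, 1): F3/F4 P8 -> D3/A3 P5 similar
  -> R2 @ bar 1 tick 0 v(1, 2): F4/C5 P5 -> A3/A4 P8 similar
  -> R1 @ bar 2 tick 0 v(0, 2): D3/A4 P5 -> C3/G4 P5 similar
  -> R4 @ bar 2 tick 0 v(0, 1): C3/F4 P4 untreated
  -> R2 @ bar 3 tick 0 v(0, 1): C3/F4 P4 -> B2/B3 P8 similar
  -> R4 @ bar 3 tick 0 v(0, 2): B2/F4 TT untreated
  -> R7 @ bar 3 tick 0 v(1,): F4->B3 leap 6st
  -> R2 @ bar 4 tick 0 v(1, 2): B3/F4 TT -> E4/B4 P5 similar
  -> R7 @ bar 4 tick 0 v(2,): F4->B4 leap 6st
  -> R1 @ bar 5 tick 0 v(1, 2): E4/B4 P5 -> F4/C5 P5 similar

(1, 0, R1, (0, 2))
(1, 0, R2, (0, 1))
(1, 0, R2, (1, 2))
(2, 0, R1, (0, 2))
(2, 0, R4, (0, 1))
(3, 0, R2, (0, 1))
(3, 0, R4, (0, 2))
(3, 0, R7, (1,))
(4, 0, R2, (1, 2))
(4, 0, R7, (2,))
(5, 0, R1, (1, 2))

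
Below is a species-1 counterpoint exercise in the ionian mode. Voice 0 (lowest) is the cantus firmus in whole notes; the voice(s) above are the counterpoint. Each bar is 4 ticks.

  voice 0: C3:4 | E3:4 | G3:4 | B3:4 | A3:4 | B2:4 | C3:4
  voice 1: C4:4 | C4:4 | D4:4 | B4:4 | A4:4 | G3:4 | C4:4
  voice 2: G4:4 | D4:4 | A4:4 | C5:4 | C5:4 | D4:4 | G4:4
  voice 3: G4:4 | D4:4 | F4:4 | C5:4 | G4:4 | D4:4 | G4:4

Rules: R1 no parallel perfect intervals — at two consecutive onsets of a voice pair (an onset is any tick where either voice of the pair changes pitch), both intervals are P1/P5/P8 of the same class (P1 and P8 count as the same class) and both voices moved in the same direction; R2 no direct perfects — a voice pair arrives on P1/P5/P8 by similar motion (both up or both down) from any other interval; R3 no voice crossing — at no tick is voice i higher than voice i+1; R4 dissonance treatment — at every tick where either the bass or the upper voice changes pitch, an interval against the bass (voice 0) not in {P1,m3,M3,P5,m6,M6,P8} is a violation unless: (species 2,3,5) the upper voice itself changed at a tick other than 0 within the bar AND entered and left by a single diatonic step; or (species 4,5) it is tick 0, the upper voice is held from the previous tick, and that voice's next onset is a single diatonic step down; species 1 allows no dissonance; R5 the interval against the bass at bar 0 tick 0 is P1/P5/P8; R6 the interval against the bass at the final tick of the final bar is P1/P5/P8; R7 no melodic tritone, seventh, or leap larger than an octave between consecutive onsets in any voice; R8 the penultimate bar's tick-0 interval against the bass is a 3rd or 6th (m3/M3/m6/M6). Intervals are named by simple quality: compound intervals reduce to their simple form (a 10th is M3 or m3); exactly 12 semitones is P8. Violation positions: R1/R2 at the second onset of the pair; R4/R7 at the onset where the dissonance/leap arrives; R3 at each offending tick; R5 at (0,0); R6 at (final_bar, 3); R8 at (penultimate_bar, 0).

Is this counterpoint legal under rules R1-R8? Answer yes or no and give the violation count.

No (33 violations)

bar 0: v0=C3 v1=C4 v2=G4 v3=G4 (P5)
bar 1: v0=E3 v1=C4 v2=D4 v3=D4 (m7)
bar 2: v0=G3 v1=D4 v2=A4 v3=F4 (m7)
bar 3: v0=B3 v1=B4 v2=C5 v3=C5 (m2)
bar 4: v0=A3 v1=A4 v2=C5 v3=G4 (m7)
bar 5: v0=B2 v1=G3 v2=D4 v3=D4 (m3)
bar 6: v0=C3 v1=C4 v2=G4 v3=G4 (P5)
  R1 @ bar1.0: G4/G4 P1 -> D4/D4 P1 similar
  R4 @ bar1.0: E3/D4 m7 untreated
  R4 @ bar1.0: E3/D4 m7 untreated
  R2 @ bar2.0: E3/C4 m6 -> G3/D4 P5 similar
  R2 @ bar2.0: C4/D4 M2 -> D4/A4 P5 similar
  R3 @ bar2.0: A4 above F4
  R4 @ bar2.0: G3/A4 M2 untreated
  R4 @ bar2.0: G3/F4 m7 untreated
  R3 @ bar2.1: A4 above F4
  R3 @ bar2.2: A4 above F4
  R3 @ bar2.3: A4 above F4
  R2 @ bar3.0: G3/D4 P5 -> B3/B4 P8 similar
  R2 @ bar3.0: A4/F4 M3 -> C5/C5 P1 similar
  R4 @ bar3.0: B3/C5 m2 untreated
  R4 @ bar3.0: B3/C5 m2 untreated
  R1 @ bar4.0: B3/B4 P8 -> A3/A4 P8 similar
  R3 @ bar4.0: C5 above G4
  R4 @ bar4.0: A3/G4 m7 untreated
  R3 @ bar4.1: C5 above G4
  R3 @ bar4.2: C5 above G4
  R3 @ bar4.3: C5 above G4
  R2 @ bar5.0: A4/C5 m3 -> G3/D4 P5 similar
  R2 @ bar5.0: A4/G4 M2 -> G3/D4 P5 similar
  R2 @ bar5.0: C5/G4 P4 -> D4/D4 P1 similar
  R7 @ bar5.0: A3->B2 leap 10st
  R7 @ bar5.0: A4->G3 leap 14st
  R7 @ bar5.0: C5->D4 leap 10st
  R1 @ bar6.0: G3/D4 P5 -> C4/G4 P5 similar
  R1 @ bar6.0: G3/D4 P5 -> C4/G4 P5 similar
  R1 @ bar6.0: D4/D4 P1 -> G4/G4 P1 similar
  R2 @ bar6.0: B2/G3 m6 -> C3/C4 P8 similar
  R2 @ bar6.0: B2/D4 m3 -> C3/G4 P5 similar
  R2 @ bar6.0: B2/D4 m3 -> C3/G4 P5 similar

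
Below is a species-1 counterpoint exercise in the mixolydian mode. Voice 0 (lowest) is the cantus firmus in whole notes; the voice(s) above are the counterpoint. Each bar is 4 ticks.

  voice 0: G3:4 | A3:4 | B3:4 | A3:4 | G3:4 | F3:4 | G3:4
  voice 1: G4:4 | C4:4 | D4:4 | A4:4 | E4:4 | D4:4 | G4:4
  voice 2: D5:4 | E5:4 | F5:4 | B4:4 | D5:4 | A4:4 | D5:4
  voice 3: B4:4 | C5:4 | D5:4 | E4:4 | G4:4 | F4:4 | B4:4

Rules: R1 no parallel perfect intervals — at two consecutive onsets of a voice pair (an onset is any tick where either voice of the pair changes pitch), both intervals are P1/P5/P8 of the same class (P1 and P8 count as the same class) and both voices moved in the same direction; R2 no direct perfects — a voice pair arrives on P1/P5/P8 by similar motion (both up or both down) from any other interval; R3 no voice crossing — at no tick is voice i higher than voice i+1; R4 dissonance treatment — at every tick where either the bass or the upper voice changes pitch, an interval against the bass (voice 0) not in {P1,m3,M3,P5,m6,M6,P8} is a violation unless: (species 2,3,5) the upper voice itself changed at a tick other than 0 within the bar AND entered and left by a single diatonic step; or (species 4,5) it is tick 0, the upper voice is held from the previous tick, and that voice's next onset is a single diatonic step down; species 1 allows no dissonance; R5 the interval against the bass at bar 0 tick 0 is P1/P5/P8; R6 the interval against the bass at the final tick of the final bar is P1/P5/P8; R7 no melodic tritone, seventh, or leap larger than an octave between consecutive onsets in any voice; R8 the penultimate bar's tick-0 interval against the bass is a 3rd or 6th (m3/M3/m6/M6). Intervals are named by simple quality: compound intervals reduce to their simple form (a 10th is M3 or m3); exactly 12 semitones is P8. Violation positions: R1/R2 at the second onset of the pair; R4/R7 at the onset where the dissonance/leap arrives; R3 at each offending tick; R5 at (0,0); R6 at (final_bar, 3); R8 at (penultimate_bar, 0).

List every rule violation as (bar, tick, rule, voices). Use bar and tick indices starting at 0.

(0, 0, R3, (2, 3))
(0, 0, R5, (0, 3))
(0, 1, R3, (2, 3))
(0, 2, R3, (2, 3))
(0, 3, R3, (2, 3))
(1, 0, R1, (0, 2))
(1, 0, R3, (2, 3))
(1, 1, R3, (2, 3))
(1, 2, R3, (2, 3))
(1, 3, R3, (2, 3))
(2, 0, R1, (1, 3))
(2, 0, R3, (2, 3))
(2, 0, R4, (0, 2))
(2, 1, R3, (2, 3))
(2, 2, R3, (2, 3))
(2, 3, R3, (2, 3))
(3, 0, R2, (0, 3))
(3, 0, R2, (2, 3))
(3, 0, R3, (2, 3))
(3, 0, R4, (0, 2))
(3, 0, R7, (2,))
(3, 0, R7, (3,))
(3, 1, R3, (2, 3))
(3, 2, R3, (2, 3))
(3, 3, R3, (2, 3))
(4, 0, R1, (2, 3))
(4, 0, R3, (2, 3))
(4, 1, R3, (2, 3))
(4, 2, R3, (2, 3))
(4, 3, R3, (2, 3))
(5, 0, R1, (0, 3))
(5, 0, R2, (1, 2))
(5, 0, R3, (2, 3))
(5, 0, R8, (0, 3))
(5, 1, R3, (2, 3))
(5, 2, R3, (2, 3))
(5, 3, R3, (2, 3))
(6, 0, R1, (1, 2))
(6, 0, R2, (0, 1))
(6, 0, R2, (0, 2))
(6, 0, R3, (2, 3))
(6, 0, R7, (3,))
(6, 1, R3, (2, 3))
(6, 2, R3, (2, 3))
(6, 3, R3, (2, 3))
(6, 3, R6, (0, 3))

bar 0: v0=G3 v1=G4 v2=D5 v3=B4 downbeat M3
bar 1: v0=A3 v1=C4 v2=E5 v3=C5 downbeat m3
bar 2: v0=B3 v1=D4 v2=F5 v3=D5 downbeat m3
bar 3: v0=A3 v1=A4 v2=B4 v3=E4 downbeat P5
bar 4: v0=G3 v1=E4 v2=D5 v3=G4 downbeat P8
bar 5: v0=F3 v1=D4 v2=A4 v3=F4 downbeat P8
bar 6: v0=G3 v1=G4 v2=D5 v3=B4 downbeat M3
  -> R3 @ bar 0 tick 0 v(2, 3): D5 above B4
  -> R5 @ bar 0 tick 0 v(0, 3): opens on M3
  -> R3 @ bar 0 tick 1 v(2, 3): D5 above B4
  -> R3 @ bar 0 tick 2 v(2, 3): D5 above B4
  -> R3 @ bar 0 tick 3 v(2, 3): D5 above B4
  -> R1 @ bar 1 tick 0 v(0, 2): G3/D5 P5 -> A3/E5 P5 similar
  -> R3 @ bar 1 tick 0 v(2, 3): E5 above C5
  -> R3 @ bar 1 tick 1 v(2, 3): E5 above C5
  -> R3 @ bar 1 tick 2 v(2, 3): E5 above C5
  -> R3 @ bar 1 tick 3 v(2, 3): E5 above C5
  -> R1 @ bar 2 tick 0 v(1, 3): C4/C5 P8 -> D4/D5 P8 similar
  -> R3 @ bar 2 tick 0 v(2, 3): F5 above D5
  -> R4 @ bar 2 tick 0 v(0, 2): B3/F5 TT untreated
  -> R3 @ bar 2 tick 1 v(2, 3): F5 above D5
  -> R3 @ bar 2 tick 2 v(2, 3): F5 above D5
  -> R3 @ bar 2 tick 3 v(2, 3): F5 above D5
  -> R2 @ bar 3 tick 0 v(0, 3): B3/D5 m3 -> A3/E4 P5 similar
  -> R2 @ bar 3 tick 0 v(2, 3): F5/D5 m3 -> B4/E4 P5 similar
  -> R3 @ bar 3 tick 0 v(2, 3): B4 above E4
  -> R4 @ bar 3 tick 0 v(0, 2): A3/B4 M2 untreated
  -> R7 @ bar 3 tick 0 v(2,): F5->B4 leap 6st
  -> R7 @ bar 3 tick 0 v(3,): D5->E4 leap 10st
  -> R3 @ bar 3 tick 1 v(2, 3): B4 above E4
  -> R3 @ bar 3 tick 2 v(2, 3): B4 above E4
  -> R3 @ bar 3 tick 3 v(2, 3): B4 above E4
  -> R1 @ bar 4 tick 0 v(2, 3): B4/E4 P5 -> D5/G4 P5 similar
  -> R3 @ bar 4 tick 0 v(2, 3): D5 above G4
  -> R3 @ bar 4 tick 1 v(2, 3): D5 above G4
  -> R3 @ bar 4 tick 2 v(2, 3): D5 above G4
  -> R3 @ bar 4 tick 3 v(2, 3): D5 above G4
  -> R1 @ bar 5 tick 0 v(0, 3): G3/G4 P8 -> F3/F4 P8 similar
  -> R2 @ bar 5 tick 0 v(1, 2): E4/D5 m7 -> D4/A4 P5 similar
  -> R3 @ bar 5 tick 0 v(2, 3): A4 above F4
  -> R8 @ bar 5 tick 0 v(0, 3): penult P8 not 3rd/6th
  -> R3 @ bar 5 tick 1 v(2, 3): A4 above F4
  -> R3 @ bar 5 tick 2 v(2, 3): A4 above F4
  -> R3 @ bar 5 tick 3 v(2, 3): A4 above F4
  -> R1 @ bar 6 tick 0 v(1, 2): D4/A4 P5 -> G4/D5 P5 similar
  -> R2 @ bar 6 tick 0 v(0, 1): F3/D4 M6 -> G3/G4 P8 similar
  -> R2 @ bar 6 tick 0 v(0, 2): F3/A4 M3 -> G3/D5 P5 similar
  -> R3 @ bar 6 tick 0 v(2, 3): D5 above B4
  -> R7 @ bar 6 tick 0 v(3,): F4->B4 leap 6st
  -> R3 @ bar 6 tick 1 v(2, 3): D5 above B4
  -> R3 @ bar 6 tick 2 v(2, 3): D5 above B4
  -> R3 @ bar 6 tick 3 v(2, 3): D5 above B4
  -> R6 @ bar 6 tick 3 v(0, 3): closes on M3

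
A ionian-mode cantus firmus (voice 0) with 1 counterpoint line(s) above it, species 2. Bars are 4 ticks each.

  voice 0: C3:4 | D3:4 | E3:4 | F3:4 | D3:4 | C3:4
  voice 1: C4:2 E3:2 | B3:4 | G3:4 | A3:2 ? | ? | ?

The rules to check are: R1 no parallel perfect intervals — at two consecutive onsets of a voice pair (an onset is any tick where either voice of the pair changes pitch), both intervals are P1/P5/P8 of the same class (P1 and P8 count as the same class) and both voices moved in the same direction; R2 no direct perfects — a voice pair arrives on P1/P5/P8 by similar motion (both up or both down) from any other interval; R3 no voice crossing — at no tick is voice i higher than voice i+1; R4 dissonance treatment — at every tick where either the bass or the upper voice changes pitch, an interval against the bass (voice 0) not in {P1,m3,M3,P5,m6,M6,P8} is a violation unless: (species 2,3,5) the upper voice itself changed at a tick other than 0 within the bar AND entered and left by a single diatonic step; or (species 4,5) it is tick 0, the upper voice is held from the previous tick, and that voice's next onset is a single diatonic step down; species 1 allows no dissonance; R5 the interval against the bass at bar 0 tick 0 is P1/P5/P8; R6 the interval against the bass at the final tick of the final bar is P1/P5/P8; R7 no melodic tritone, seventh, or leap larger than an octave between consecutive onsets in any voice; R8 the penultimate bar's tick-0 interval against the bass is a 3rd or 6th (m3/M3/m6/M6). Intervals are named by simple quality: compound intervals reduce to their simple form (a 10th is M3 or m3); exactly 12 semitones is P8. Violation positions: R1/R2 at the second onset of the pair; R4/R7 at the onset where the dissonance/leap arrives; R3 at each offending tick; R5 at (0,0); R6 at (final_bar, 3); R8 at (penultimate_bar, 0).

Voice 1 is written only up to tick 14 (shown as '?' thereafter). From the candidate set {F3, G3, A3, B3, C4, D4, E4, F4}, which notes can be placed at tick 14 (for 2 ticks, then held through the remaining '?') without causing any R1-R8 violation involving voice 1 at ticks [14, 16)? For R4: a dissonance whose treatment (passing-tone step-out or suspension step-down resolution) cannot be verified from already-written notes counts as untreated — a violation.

{A3, C4, D4, F3, F4}

F3: legal
G3: violates R4
A3: legal
B3: violates R4
C4: legal
D4: legal
E4: violates R4
F4: legal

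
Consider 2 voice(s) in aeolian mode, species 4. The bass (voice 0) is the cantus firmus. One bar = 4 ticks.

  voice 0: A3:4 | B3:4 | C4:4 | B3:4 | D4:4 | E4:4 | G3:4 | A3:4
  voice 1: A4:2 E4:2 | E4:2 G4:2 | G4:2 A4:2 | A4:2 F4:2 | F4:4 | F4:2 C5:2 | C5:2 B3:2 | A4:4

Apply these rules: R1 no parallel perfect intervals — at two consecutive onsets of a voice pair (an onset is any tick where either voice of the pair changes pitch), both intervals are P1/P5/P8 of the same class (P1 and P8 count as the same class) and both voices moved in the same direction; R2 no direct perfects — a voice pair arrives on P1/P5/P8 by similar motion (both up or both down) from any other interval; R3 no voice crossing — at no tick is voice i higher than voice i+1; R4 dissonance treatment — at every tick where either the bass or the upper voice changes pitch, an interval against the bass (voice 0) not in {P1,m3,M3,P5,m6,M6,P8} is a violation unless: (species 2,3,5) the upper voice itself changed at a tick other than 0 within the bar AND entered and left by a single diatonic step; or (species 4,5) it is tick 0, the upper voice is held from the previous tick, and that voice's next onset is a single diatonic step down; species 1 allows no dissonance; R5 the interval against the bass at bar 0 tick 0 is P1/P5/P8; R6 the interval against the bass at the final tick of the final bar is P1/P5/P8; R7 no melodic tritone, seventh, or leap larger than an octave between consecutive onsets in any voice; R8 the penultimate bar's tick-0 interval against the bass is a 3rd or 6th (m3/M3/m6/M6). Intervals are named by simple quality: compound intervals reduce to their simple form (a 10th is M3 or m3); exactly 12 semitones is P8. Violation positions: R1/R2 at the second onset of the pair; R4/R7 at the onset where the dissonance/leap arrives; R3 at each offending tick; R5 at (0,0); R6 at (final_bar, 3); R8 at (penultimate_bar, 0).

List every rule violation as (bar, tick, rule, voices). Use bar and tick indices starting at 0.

(1, 0, R4, (0, 1))
(3, 0, R4, (0, 1))
(3, 2, R4, (0, 1))
(5, 0, R4, (0, 1))
(6, 0, R4, (0, 1))
(6, 0, R8, (0, 1))
(6, 2, R7, (1,))
(7, 0, R2, (0, 1))
(7, 0, R7, (1,))

bar 0: v0=A3 v1=A4 downbeat P8
bar 1: v0=B3 v1=E4 downbeat P4
bar 2: v0=C4 v1=G4 downbeat P5
bar 3: v0=B3 v1=A4 downbeat m7
bar 4: v0=D4 v1=F4 downbeat m3
bar 5: v0=E4 v1=F4 downbeat m2
bar 6: v0=G3 v1=C5 downbeat P4
bar 7: v0=A3 v1=A4 downbeat P8
  -> R4 @ bar 1 tick 0 v(0, 1): B3/E4 P4 untreated
  -> R4 @ bar 3 tick 0 v(0, 1): B3/A4 m7 untreated
  -> R4 @ bar 3 tick 2 v(0, 1): B3/F4 TT untreated
  -> R4 @ bar 5 tick 0 v(0, 1): E4/F4 m2 untreated
  -> R4 @ bar 6 tick 0 v(0, 1): G3/C5 P4 untreated
  -> R8 @ bar 6 tick 0 v(0, 1): penult P4 not 3rd/6th
  -> R7 @ bar 6 tick 2 v(1,): C5->B3 leap 13st
  -> R2 @ bar 7 tick 0 v(0, 1): G3/B3 M3 -> A3/A4 P8 similar
  -> R7 @ bar 7 tick 0 v(1,): B3->A4 leap 10st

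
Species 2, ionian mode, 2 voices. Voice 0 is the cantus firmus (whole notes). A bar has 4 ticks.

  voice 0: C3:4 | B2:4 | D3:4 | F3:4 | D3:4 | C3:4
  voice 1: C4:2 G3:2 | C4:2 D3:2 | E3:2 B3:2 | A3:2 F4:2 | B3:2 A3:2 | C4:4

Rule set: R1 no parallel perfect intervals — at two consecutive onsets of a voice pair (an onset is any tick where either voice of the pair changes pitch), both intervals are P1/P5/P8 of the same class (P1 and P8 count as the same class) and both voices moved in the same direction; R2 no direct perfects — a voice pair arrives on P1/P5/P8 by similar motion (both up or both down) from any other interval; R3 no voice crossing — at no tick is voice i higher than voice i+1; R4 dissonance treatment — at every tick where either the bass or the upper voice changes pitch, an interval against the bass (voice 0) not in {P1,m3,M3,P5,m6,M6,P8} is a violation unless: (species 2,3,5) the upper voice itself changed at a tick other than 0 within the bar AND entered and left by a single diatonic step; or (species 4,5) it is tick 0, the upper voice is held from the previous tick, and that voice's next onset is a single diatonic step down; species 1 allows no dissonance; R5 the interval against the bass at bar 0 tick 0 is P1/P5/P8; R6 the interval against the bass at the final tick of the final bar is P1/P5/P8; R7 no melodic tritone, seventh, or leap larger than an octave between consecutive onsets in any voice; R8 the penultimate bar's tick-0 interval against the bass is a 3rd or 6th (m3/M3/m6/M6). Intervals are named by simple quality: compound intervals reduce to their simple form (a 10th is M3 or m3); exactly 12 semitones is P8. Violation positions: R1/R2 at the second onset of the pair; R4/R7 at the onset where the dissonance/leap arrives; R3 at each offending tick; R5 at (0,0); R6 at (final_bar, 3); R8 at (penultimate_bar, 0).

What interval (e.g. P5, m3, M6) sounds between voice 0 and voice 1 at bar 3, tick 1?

M3

voice 0=F3 voice 1=A3 -> M3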